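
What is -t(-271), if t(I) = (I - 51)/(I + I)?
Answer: -161/271 ≈ -0.59410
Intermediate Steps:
t(I) = (-51 + I)/(2*I) (t(I) = (-51 + I)/((2*I)) = (-51 + I)*(1/(2*I)) = (-51 + I)/(2*I))
-t(-271) = -(-51 - 271)/(2*(-271)) = -(-1)*(-322)/(2*271) = -1*161/271 = -161/271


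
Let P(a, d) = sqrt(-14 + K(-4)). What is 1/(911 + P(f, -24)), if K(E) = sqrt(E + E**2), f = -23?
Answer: 1/(911 + I*sqrt(14 - 2*sqrt(3))) ≈ 0.0010977 - 3.911e-6*I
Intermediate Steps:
P(a, d) = sqrt(-14 + 2*sqrt(3)) (P(a, d) = sqrt(-14 + sqrt(-4*(1 - 4))) = sqrt(-14 + sqrt(-4*(-3))) = sqrt(-14 + sqrt(12)) = sqrt(-14 + 2*sqrt(3)))
1/(911 + P(f, -24)) = 1/(911 + sqrt(-14 + 2*sqrt(3)))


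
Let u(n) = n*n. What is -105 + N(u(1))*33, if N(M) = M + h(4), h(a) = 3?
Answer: 27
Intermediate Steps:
u(n) = n**2
N(M) = 3 + M (N(M) = M + 3 = 3 + M)
-105 + N(u(1))*33 = -105 + (3 + 1**2)*33 = -105 + (3 + 1)*33 = -105 + 4*33 = -105 + 132 = 27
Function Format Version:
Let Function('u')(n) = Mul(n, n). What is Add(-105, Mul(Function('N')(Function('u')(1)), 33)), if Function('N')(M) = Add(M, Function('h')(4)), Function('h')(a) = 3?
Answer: 27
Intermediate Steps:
Function('u')(n) = Pow(n, 2)
Function('N')(M) = Add(3, M) (Function('N')(M) = Add(M, 3) = Add(3, M))
Add(-105, Mul(Function('N')(Function('u')(1)), 33)) = Add(-105, Mul(Add(3, Pow(1, 2)), 33)) = Add(-105, Mul(Add(3, 1), 33)) = Add(-105, Mul(4, 33)) = Add(-105, 132) = 27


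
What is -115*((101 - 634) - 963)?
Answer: 172040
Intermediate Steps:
-115*((101 - 634) - 963) = -115*(-533 - 963) = -115*(-1496) = 172040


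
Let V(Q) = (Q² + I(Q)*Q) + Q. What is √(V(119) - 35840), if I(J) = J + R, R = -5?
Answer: I*√7994 ≈ 89.409*I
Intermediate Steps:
I(J) = -5 + J (I(J) = J - 5 = -5 + J)
V(Q) = Q + Q² + Q*(-5 + Q) (V(Q) = (Q² + (-5 + Q)*Q) + Q = (Q² + Q*(-5 + Q)) + Q = Q + Q² + Q*(-5 + Q))
√(V(119) - 35840) = √(2*119*(-2 + 119) - 35840) = √(2*119*117 - 35840) = √(27846 - 35840) = √(-7994) = I*√7994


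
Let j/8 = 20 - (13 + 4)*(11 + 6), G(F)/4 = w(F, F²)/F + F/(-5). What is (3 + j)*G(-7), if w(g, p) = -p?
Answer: -361032/5 ≈ -72206.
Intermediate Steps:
G(F) = -24*F/5 (G(F) = 4*((-F²)/F + F/(-5)) = 4*(-F + F*(-⅕)) = 4*(-F - F/5) = 4*(-6*F/5) = -24*F/5)
j = -2152 (j = 8*(20 - (13 + 4)*(11 + 6)) = 8*(20 - 17*17) = 8*(20 - 1*289) = 8*(20 - 289) = 8*(-269) = -2152)
(3 + j)*G(-7) = (3 - 2152)*(-24/5*(-7)) = -2149*168/5 = -361032/5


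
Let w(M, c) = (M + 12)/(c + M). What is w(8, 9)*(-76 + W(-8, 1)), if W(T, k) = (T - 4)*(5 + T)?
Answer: -800/17 ≈ -47.059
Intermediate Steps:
W(T, k) = (-4 + T)*(5 + T)
w(M, c) = (12 + M)/(M + c)
w(8, 9)*(-76 + W(-8, 1)) = ((12 + 8)/(8 + 9))*(-76 + (-20 - 8 + (-8)²)) = (20/17)*(-76 + (-20 - 8 + 64)) = ((1/17)*20)*(-76 + 36) = (20/17)*(-40) = -800/17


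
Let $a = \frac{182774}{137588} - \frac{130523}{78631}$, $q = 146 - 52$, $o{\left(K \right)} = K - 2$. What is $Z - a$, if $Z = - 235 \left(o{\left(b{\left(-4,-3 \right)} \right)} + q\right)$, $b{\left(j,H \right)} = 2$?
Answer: $- \frac{119490549651195}{5409341014} \approx -22090.0$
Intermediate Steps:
$o{\left(K \right)} = -2 + K$
$q = 94$ ($q = 146 - 52 = 94$)
$a = - \frac{1793348065}{5409341014}$ ($a = 182774 \cdot \frac{1}{137588} - \frac{130523}{78631} = \frac{91387}{68794} - \frac{130523}{78631} = - \frac{1793348065}{5409341014} \approx -0.33153$)
$Z = -22090$ ($Z = - 235 \left(\left(-2 + 2\right) + 94\right) = - 235 \left(0 + 94\right) = \left(-235\right) 94 = -22090$)
$Z - a = -22090 - - \frac{1793348065}{5409341014} = -22090 + \frac{1793348065}{5409341014} = - \frac{119490549651195}{5409341014}$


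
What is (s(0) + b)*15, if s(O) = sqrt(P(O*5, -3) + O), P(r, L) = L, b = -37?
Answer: -555 + 15*I*sqrt(3) ≈ -555.0 + 25.981*I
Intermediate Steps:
s(O) = sqrt(-3 + O)
(s(0) + b)*15 = (sqrt(-3 + 0) - 37)*15 = (sqrt(-3) - 37)*15 = (I*sqrt(3) - 37)*15 = (-37 + I*sqrt(3))*15 = -555 + 15*I*sqrt(3)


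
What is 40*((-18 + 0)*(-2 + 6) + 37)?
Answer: -1400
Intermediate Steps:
40*((-18 + 0)*(-2 + 6) + 37) = 40*(-18*4 + 37) = 40*(-72 + 37) = 40*(-35) = -1400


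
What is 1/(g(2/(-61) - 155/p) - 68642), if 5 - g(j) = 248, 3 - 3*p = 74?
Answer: -1/68885 ≈ -1.4517e-5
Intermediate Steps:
p = -71/3 (p = 1 - 1/3*74 = 1 - 74/3 = -71/3 ≈ -23.667)
g(j) = -243 (g(j) = 5 - 1*248 = 5 - 248 = -243)
1/(g(2/(-61) - 155/p) - 68642) = 1/(-243 - 68642) = 1/(-68885) = -1/68885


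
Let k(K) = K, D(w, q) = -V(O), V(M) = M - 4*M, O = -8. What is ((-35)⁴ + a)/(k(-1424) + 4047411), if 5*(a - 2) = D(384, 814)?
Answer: 682101/1839085 ≈ 0.37089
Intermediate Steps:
V(M) = -3*M
D(w, q) = -24 (D(w, q) = -(-3)*(-8) = -1*24 = -24)
a = -14/5 (a = 2 + (⅕)*(-24) = 2 - 24/5 = -14/5 ≈ -2.8000)
((-35)⁴ + a)/(k(-1424) + 4047411) = ((-35)⁴ - 14/5)/(-1424 + 4047411) = (1500625 - 14/5)/4045987 = (7503111/5)*(1/4045987) = 682101/1839085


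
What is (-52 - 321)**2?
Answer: 139129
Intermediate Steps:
(-52 - 321)**2 = (-373)**2 = 139129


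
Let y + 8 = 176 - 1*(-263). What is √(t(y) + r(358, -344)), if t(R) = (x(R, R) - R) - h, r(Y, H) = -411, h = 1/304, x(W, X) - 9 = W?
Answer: I*√2321971/76 ≈ 20.05*I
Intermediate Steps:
x(W, X) = 9 + W
h = 1/304 ≈ 0.0032895
y = 431 (y = -8 + (176 - 1*(-263)) = -8 + (176 + 263) = -8 + 439 = 431)
t(R) = 2735/304 (t(R) = ((9 + R) - R) - 1*1/304 = 9 - 1/304 = 2735/304)
√(t(y) + r(358, -344)) = √(2735/304 - 411) = √(-122209/304) = I*√2321971/76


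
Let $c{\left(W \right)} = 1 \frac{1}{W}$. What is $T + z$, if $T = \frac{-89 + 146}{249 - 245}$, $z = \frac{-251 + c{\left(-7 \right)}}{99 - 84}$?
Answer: $- \frac{349}{140} \approx -2.4929$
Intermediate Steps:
$c{\left(W \right)} = \frac{1}{W}$
$z = - \frac{586}{35}$ ($z = \frac{-251 + \frac{1}{-7}}{99 - 84} = \frac{-251 - \frac{1}{7}}{15} = \left(- \frac{1758}{7}\right) \frac{1}{15} = - \frac{586}{35} \approx -16.743$)
$T = \frac{57}{4} \approx 14.25$
$T + z = \frac{57}{4} - \frac{586}{35} = - \frac{349}{140}$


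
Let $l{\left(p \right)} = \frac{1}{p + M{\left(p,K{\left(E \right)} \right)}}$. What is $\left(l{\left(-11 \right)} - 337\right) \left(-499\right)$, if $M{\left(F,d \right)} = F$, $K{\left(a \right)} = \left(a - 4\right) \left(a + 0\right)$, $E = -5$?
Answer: $\frac{3700085}{22} \approx 1.6819 \cdot 10^{5}$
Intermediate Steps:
$K{\left(a \right)} = a \left(-4 + a\right)$ ($K{\left(a \right)} = \left(-4 + a\right) a = a \left(-4 + a\right)$)
$l{\left(p \right)} = \frac{1}{2 p}$ ($l{\left(p \right)} = \frac{1}{p + p} = \frac{1}{2 p}$)
$\left(l{\left(-11 \right)} - 337\right) \left(-499\right) = \left(\frac{1}{2 \left(-11\right)} - 337\right) \left(-499\right) = \left(\frac{1}{2} \left(- \frac{1}{11}\right) - 337\right) \left(-499\right) = \left(- \frac{1}{22} - 337\right) \left(-499\right) = \left(- \frac{7415}{22}\right) \left(-499\right) = \frac{3700085}{22}$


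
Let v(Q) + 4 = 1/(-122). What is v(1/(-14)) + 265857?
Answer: 32434065/122 ≈ 2.6585e+5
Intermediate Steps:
v(Q) = -489/122 (v(Q) = -4 + 1/(-122) = -4 - 1/122 = -489/122)
v(1/(-14)) + 265857 = -489/122 + 265857 = 32434065/122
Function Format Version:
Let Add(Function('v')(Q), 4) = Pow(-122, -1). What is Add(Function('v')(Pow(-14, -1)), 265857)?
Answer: Rational(32434065, 122) ≈ 2.6585e+5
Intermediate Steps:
Function('v')(Q) = Rational(-489, 122) (Function('v')(Q) = Add(-4, Pow(-122, -1)) = Add(-4, Rational(-1, 122)) = Rational(-489, 122))
Add(Function('v')(Pow(-14, -1)), 265857) = Add(Rational(-489, 122), 265857) = Rational(32434065, 122)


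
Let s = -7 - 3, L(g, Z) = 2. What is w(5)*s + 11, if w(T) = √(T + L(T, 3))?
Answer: 11 - 10*√7 ≈ -15.458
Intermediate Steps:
w(T) = √(2 + T) (w(T) = √(T + 2) = √(2 + T))
s = -10
w(5)*s + 11 = √(2 + 5)*(-10) + 11 = √7*(-10) + 11 = -10*√7 + 11 = 11 - 10*√7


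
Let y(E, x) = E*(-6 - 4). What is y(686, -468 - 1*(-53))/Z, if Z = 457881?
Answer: -6860/457881 ≈ -0.014982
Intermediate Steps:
y(E, x) = -10*E (y(E, x) = E*(-10) = -10*E)
y(686, -468 - 1*(-53))/Z = -10*686/457881 = -6860*1/457881 = -6860/457881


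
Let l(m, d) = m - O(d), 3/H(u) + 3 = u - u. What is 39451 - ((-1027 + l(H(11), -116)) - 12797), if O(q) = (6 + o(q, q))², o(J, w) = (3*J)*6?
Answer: 4388000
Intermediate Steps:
o(J, w) = 18*J
H(u) = -1 (H(u) = 3/(-3 + (u - u)) = 3/(-3 + 0) = 3/(-3) = 3*(-⅓) = -1)
O(q) = (6 + 18*q)²
l(m, d) = m - 36*(1 + 3*d)²
39451 - ((-1027 + l(H(11), -116)) - 12797) = 39451 - ((-1027 + (-1 - 36*(1 + 3*(-116))²)) - 12797) = 39451 - ((-1027 + (-1 - 36*(1 - 348)²)) - 12797) = 39451 - ((-1027 + (-1 - 36*(-347)²)) - 12797) = 39451 - ((-1027 + (-1 - 36*120409)) - 12797) = 39451 - ((-1027 + (-1 - 4334724)) - 12797) = 39451 - ((-1027 - 4334725) - 12797) = 39451 - (-4335752 - 12797) = 39451 - 1*(-4348549) = 39451 + 4348549 = 4388000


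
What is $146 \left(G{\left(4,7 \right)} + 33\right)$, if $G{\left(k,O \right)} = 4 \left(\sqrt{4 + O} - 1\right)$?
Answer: $4234 + 584 \sqrt{11} \approx 6170.9$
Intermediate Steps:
$G{\left(k,O \right)} = -4 + 4 \sqrt{4 + O}$ ($G{\left(k,O \right)} = 4 \left(-1 + \sqrt{4 + O}\right) = -4 + 4 \sqrt{4 + O}$)
$146 \left(G{\left(4,7 \right)} + 33\right) = 146 \left(\left(-4 + 4 \sqrt{4 + 7}\right) + 33\right) = 146 \left(\left(-4 + 4 \sqrt{11}\right) + 33\right) = 146 \left(29 + 4 \sqrt{11}\right) = 4234 + 584 \sqrt{11}$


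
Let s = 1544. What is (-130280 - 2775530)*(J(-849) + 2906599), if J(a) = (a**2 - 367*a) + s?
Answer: -11450422761870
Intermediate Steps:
J(a) = 1544 + a**2 - 367*a (J(a) = (a**2 - 367*a) + 1544 = 1544 + a**2 - 367*a)
(-130280 - 2775530)*(J(-849) + 2906599) = (-130280 - 2775530)*((1544 + (-849)**2 - 367*(-849)) + 2906599) = -2905810*((1544 + 720801 + 311583) + 2906599) = -2905810*(1033928 + 2906599) = -2905810*3940527 = -11450422761870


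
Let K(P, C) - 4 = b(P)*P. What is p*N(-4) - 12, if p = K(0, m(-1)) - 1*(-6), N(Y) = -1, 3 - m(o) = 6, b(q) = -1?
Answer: -22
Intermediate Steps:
m(o) = -3 (m(o) = 3 - 1*6 = 3 - 6 = -3)
K(P, C) = 4 - P
p = 10 (p = (4 - 1*0) - 1*(-6) = (4 + 0) + 6 = 4 + 6 = 10)
p*N(-4) - 12 = 10*(-1) - 12 = -10 - 12 = -22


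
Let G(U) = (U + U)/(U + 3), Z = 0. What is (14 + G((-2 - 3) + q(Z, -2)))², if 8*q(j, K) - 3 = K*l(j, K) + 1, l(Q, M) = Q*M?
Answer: 400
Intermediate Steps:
l(Q, M) = M*Q
q(j, K) = ½ + j*K²/8 (q(j, K) = 3/8 + (K*(K*j) + 1)/8 = 3/8 + (j*K² + 1)/8 = 3/8 + (1 + j*K²)/8 = 3/8 + (⅛ + j*K²/8) = ½ + j*K²/8)
G(U) = 2*U/(3 + U) (G(U) = (2*U)/(3 + U) = 2*U/(3 + U))
(14 + G((-2 - 3) + q(Z, -2)))² = (14 + 2*((-2 - 3) + (½ + (⅛)*0*(-2)²))/(3 + ((-2 - 3) + (½ + (⅛)*0*(-2)²))))² = (14 + 2*(-5 + (½ + (⅛)*0*4))/(3 + (-5 + (½ + (⅛)*0*4))))² = (14 + 2*(-5 + (½ + 0))/(3 + (-5 + (½ + 0))))² = (14 + 2*(-5 + ½)/(3 + (-5 + ½)))² = (14 + 2*(-9/2)/(3 - 9/2))² = (14 + 2*(-9/2)/(-3/2))² = (14 + 2*(-9/2)*(-⅔))² = (14 + 6)² = 20² = 400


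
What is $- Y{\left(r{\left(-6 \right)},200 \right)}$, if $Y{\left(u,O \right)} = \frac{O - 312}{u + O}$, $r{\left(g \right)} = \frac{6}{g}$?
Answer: $\frac{112}{199} \approx 0.56281$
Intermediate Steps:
$Y{\left(u,O \right)} = \frac{-312 + O}{O + u}$
$- Y{\left(r{\left(-6 \right)},200 \right)} = - \frac{-312 + 200}{200 + \frac{6}{-6}} = - \frac{-112}{200 + 6 \left(- \frac{1}{6}\right)} = - \frac{-112}{200 - 1} = - \frac{-112}{199} = \left(-1\right) \left(- \frac{112}{199}\right) = \frac{112}{199}$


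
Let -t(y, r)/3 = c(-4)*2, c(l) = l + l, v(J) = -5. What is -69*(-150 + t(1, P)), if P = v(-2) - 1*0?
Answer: 7038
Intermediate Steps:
c(l) = 2*l
P = -5 (P = -5 - 1*0 = -5 + 0 = -5)
t(y, r) = 48 (t(y, r) = -3*2*(-4)*2 = -(-24)*2 = -3*(-16) = 48)
-69*(-150 + t(1, P)) = -69*(-150 + 48) = -69*(-102) = 7038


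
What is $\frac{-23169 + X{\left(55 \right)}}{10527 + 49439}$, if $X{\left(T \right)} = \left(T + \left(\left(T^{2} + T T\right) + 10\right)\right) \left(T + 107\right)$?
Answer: $\frac{967461}{59966} \approx 16.133$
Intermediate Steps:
$X{\left(T \right)} = \left(107 + T\right) \left(10 + T + 2 T^{2}\right)$ ($X{\left(T \right)} = \left(T + \left(\left(T^{2} + T^{2}\right) + 10\right)\right) \left(107 + T\right) = \left(T + \left(2 T^{2} + 10\right)\right) \left(107 + T\right) = \left(T + \left(10 + 2 T^{2}\right)\right) \left(107 + T\right) = \left(10 + T + 2 T^{2}\right) \left(107 + T\right) = \left(107 + T\right) \left(10 + T + 2 T^{2}\right)$)
$\frac{-23169 + X{\left(55 \right)}}{10527 + 49439} = \frac{-23169 + \left(1070 + 2 \cdot 55^{3} + 117 \cdot 55 + 215 \cdot 55^{2}\right)}{10527 + 49439} = \frac{-23169 + \left(1070 + 2 \cdot 166375 + 6435 + 215 \cdot 3025\right)}{59966} = \left(-23169 + \left(1070 + 332750 + 6435 + 650375\right)\right) \frac{1}{59966} = \left(-23169 + 990630\right) \frac{1}{59966} = 967461 \cdot \frac{1}{59966} = \frac{967461}{59966}$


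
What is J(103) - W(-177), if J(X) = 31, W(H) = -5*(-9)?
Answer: -14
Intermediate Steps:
W(H) = 45
J(103) - W(-177) = 31 - 1*45 = 31 - 45 = -14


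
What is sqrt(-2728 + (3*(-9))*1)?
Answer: I*sqrt(2755) ≈ 52.488*I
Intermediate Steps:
sqrt(-2728 + (3*(-9))*1) = sqrt(-2728 - 27*1) = sqrt(-2728 - 27) = sqrt(-2755) = I*sqrt(2755)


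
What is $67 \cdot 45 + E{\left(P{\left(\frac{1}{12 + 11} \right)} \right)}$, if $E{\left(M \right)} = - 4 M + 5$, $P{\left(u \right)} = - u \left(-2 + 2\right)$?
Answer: $3020$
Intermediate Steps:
$P{\left(u \right)} = 0$ ($P{\left(u \right)} = - u 0 = 0$)
$E{\left(M \right)} = 5 - 4 M$
$67 \cdot 45 + E{\left(P{\left(\frac{1}{12 + 11} \right)} \right)} = 67 \cdot 45 + \left(5 - 0\right) = 3015 + \left(5 + 0\right) = 3015 + 5 = 3020$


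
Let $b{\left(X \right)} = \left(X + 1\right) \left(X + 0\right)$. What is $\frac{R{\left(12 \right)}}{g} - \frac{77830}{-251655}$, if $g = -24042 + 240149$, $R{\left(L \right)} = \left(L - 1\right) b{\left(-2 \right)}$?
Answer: $\frac{3365028844}{10876881417} \approx 0.30937$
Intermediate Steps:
$b{\left(X \right)} = X \left(1 + X\right)$ ($b{\left(X \right)} = \left(1 + X\right) X = X \left(1 + X\right)$)
$R{\left(L \right)} = -2 + 2 L$ ($R{\left(L \right)} = \left(L - 1\right) \left(- 2 \left(1 - 2\right)\right) = \left(-1 + L\right) \left(\left(-2\right) \left(-1\right)\right) = \left(-1 + L\right) 2 = -2 + 2 L$)
$g = 216107$
$\frac{R{\left(12 \right)}}{g} - \frac{77830}{-251655} = \frac{-2 + 2 \cdot 12}{216107} - \frac{77830}{-251655} = \left(-2 + 24\right) \frac{1}{216107} - - \frac{15566}{50331} = 22 \cdot \frac{1}{216107} + \frac{15566}{50331} = \frac{22}{216107} + \frac{15566}{50331} = \frac{3365028844}{10876881417}$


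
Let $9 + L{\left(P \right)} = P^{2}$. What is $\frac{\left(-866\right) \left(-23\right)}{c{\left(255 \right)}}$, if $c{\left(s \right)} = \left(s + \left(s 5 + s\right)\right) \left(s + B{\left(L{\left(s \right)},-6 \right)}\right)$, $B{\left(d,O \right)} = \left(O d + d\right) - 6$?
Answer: $- \frac{19918}{579823335} \approx -3.4352 \cdot 10^{-5}$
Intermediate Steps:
$L{\left(P \right)} = -9 + P^{2}$
$B{\left(d,O \right)} = -6 + d + O d$ ($B{\left(d,O \right)} = \left(d + O d\right) - 6 = -6 + d + O d$)
$c{\left(s \right)} = 7 s \left(39 + s - 5 s^{2}\right)$ ($c{\left(s \right)} = \left(s + \left(s 5 + s\right)\right) \left(s - \left(15 - s^{2} + 6 \left(-9 + s^{2}\right)\right)\right) = \left(s + \left(5 s + s\right)\right) \left(s - \left(-39 + 5 s^{2}\right)\right) = \left(s + 6 s\right) \left(s - \left(-39 + 5 s^{2}\right)\right) = 7 s \left(39 + s - 5 s^{2}\right)$)
$\frac{\left(-866\right) \left(-23\right)}{c{\left(255 \right)}} = \frac{\left(-866\right) \left(-23\right)}{7 \cdot 255 \left(39 + 255 - 5 \cdot 255^{2}\right)} = \frac{19918}{7 \cdot 255 \left(39 + 255 - 325125\right)} = \frac{19918}{7 \cdot 255 \left(-324831\right)} = \frac{19918}{-579823335} = 19918 \left(- \frac{1}{579823335}\right) = - \frac{19918}{579823335}$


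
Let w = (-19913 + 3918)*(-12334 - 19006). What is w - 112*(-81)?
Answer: 501292372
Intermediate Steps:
w = 501283300 (w = -15995*(-31340) = 501283300)
w - 112*(-81) = 501283300 - 112*(-81) = 501283300 - 1*(-9072) = 501283300 + 9072 = 501292372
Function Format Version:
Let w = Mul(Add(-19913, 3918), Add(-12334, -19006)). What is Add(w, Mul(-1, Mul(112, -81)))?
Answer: 501292372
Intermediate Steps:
w = 501283300 (w = Mul(-15995, -31340) = 501283300)
Add(w, Mul(-1, Mul(112, -81))) = Add(501283300, Mul(-1, Mul(112, -81))) = Add(501283300, Mul(-1, -9072)) = Add(501283300, 9072) = 501292372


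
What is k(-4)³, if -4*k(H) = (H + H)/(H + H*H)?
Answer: 1/216 ≈ 0.0046296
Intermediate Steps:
k(H) = -H/(2*(H + H²)) (k(H) = -(H + H)/(4*(H + H*H)) = -2*H/(4*(H + H²)) = -H/(2*(H + H²)))
k(-4)³ = (-1/(2 + 2*(-4)))³ = (-1/(2 - 8))³ = (-1/(-6))³ = (-1*(-⅙))³ = (⅙)³ = 1/216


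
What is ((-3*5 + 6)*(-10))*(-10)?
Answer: -900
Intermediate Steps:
((-3*5 + 6)*(-10))*(-10) = ((-15 + 6)*(-10))*(-10) = -9*(-10)*(-10) = 90*(-10) = -900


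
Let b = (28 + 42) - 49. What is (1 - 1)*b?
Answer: 0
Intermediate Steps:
b = 21 (b = 70 - 49 = 21)
(1 - 1)*b = (1 - 1)*21 = 0*21 = 0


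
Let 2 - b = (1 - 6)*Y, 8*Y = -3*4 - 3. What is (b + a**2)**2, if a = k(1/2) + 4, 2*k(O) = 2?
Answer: 19881/64 ≈ 310.64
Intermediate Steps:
k(O) = 1 (k(O) = (1/2)*2 = 1)
Y = -15/8 (Y = (-3*4 - 3)/8 = (-12 - 3)/8 = (1/8)*(-15) = -15/8 ≈ -1.8750)
a = 5 (a = 1 + 4 = 5)
b = -59/8 (b = 2 - (1 - 6)*(-15)/8 = 2 - (-5)*(-15)/8 = 2 - 1*75/8 = 2 - 75/8 = -59/8 ≈ -7.3750)
(b + a**2)**2 = (-59/8 + 5**2)**2 = (-59/8 + 25)**2 = (141/8)**2 = 19881/64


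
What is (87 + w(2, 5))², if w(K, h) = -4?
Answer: 6889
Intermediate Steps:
(87 + w(2, 5))² = (87 - 4)² = 83² = 6889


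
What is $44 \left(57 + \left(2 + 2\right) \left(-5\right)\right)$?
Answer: $1628$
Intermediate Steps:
$44 \left(57 + \left(2 + 2\right) \left(-5\right)\right) = 44 \left(57 + 4 \left(-5\right)\right) = 44 \left(57 - 20\right) = 44 \cdot 37 = 1628$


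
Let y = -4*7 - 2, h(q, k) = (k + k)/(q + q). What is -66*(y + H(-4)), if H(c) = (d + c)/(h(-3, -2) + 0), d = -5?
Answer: 2871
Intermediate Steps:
h(q, k) = k/q (h(q, k) = (2*k)/((2*q)) = (2*k)*(1/(2*q)) = k/q)
y = -30 (y = -28 - 2 = -30)
H(c) = -15/2 + 3*c/2 (H(c) = (-5 + c)/(-2/(-3) + 0) = (-5 + c)/(-2*(-⅓) + 0) = (-5 + c)/(⅔ + 0) = (-5 + c)/(⅔) = (-5 + c)*(3/2) = -15/2 + 3*c/2)
-66*(y + H(-4)) = -66*(-30 + (-15/2 + (3/2)*(-4))) = -66*(-30 + (-15/2 - 6)) = -66*(-30 - 27/2) = -66*(-87/2) = 2871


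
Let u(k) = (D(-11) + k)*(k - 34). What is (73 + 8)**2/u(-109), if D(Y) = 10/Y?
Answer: 2187/5239 ≈ 0.41745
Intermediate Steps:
u(k) = (-34 + k)*(-10/11 + k) (u(k) = (10/(-11) + k)*(k - 34) = (10*(-1/11) + k)*(-34 + k) = (-10/11 + k)*(-34 + k) = (-34 + k)*(-10/11 + k))
(73 + 8)**2/u(-109) = (73 + 8)**2/(340/11 + (-109)**2 - 384/11*(-109)) = 81**2/(340/11 + 11881 + 41856/11) = 6561/15717 = 6561*(1/15717) = 2187/5239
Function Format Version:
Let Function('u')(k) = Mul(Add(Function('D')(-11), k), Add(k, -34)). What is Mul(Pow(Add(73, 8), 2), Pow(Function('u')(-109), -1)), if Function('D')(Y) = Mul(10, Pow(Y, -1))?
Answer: Rational(2187, 5239) ≈ 0.41745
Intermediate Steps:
Function('u')(k) = Mul(Add(-34, k), Add(Rational(-10, 11), k)) (Function('u')(k) = Mul(Add(Mul(10, Pow(-11, -1)), k), Add(k, -34)) = Mul(Add(Mul(10, Rational(-1, 11)), k), Add(-34, k)) = Mul(Add(Rational(-10, 11), k), Add(-34, k)) = Mul(Add(-34, k), Add(Rational(-10, 11), k)))
Mul(Pow(Add(73, 8), 2), Pow(Function('u')(-109), -1)) = Mul(Pow(Add(73, 8), 2), Pow(Add(Rational(340, 11), Pow(-109, 2), Mul(Rational(-384, 11), -109)), -1)) = Mul(Pow(81, 2), Pow(Add(Rational(340, 11), 11881, Rational(41856, 11)), -1)) = Mul(6561, Pow(15717, -1)) = Mul(6561, Rational(1, 15717)) = Rational(2187, 5239)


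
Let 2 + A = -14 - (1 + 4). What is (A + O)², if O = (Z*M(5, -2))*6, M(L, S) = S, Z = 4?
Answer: 4761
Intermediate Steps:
O = -48 (O = (4*(-2))*6 = -8*6 = -48)
A = -21 (A = -2 + (-14 - (1 + 4)) = -2 + (-14 - 1*5) = -2 + (-14 - 5) = -2 - 19 = -21)
(A + O)² = (-21 - 48)² = (-69)² = 4761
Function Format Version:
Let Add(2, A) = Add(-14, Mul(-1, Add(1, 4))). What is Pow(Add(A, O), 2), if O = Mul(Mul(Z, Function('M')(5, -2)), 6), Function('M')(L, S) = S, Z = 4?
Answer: 4761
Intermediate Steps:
O = -48 (O = Mul(Mul(4, -2), 6) = Mul(-8, 6) = -48)
A = -21 (A = Add(-2, Add(-14, Mul(-1, Add(1, 4)))) = Add(-2, Add(-14, Mul(-1, 5))) = Add(-2, Add(-14, -5)) = Add(-2, -19) = -21)
Pow(Add(A, O), 2) = Pow(Add(-21, -48), 2) = Pow(-69, 2) = 4761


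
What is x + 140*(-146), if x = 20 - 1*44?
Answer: -20464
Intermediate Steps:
x = -24 (x = 20 - 44 = -24)
x + 140*(-146) = -24 + 140*(-146) = -24 - 20440 = -20464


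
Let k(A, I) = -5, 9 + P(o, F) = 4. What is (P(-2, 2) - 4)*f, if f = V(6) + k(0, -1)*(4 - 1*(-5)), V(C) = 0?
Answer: 405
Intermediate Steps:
P(o, F) = -5 (P(o, F) = -9 + 4 = -5)
f = -45 (f = 0 - 5*(4 - 1*(-5)) = 0 - 5*(4 + 5) = 0 - 5*9 = 0 - 45 = -45)
(P(-2, 2) - 4)*f = (-5 - 4)*(-45) = -9*(-45) = 405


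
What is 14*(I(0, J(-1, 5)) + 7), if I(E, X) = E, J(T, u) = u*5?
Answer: 98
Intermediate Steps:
J(T, u) = 5*u
14*(I(0, J(-1, 5)) + 7) = 14*(0 + 7) = 14*7 = 98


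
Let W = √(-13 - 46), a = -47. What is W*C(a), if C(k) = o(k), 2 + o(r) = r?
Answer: -49*I*√59 ≈ -376.38*I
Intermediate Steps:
o(r) = -2 + r
W = I*√59 (W = √(-59) = I*√59 ≈ 7.6811*I)
C(k) = -2 + k
W*C(a) = (I*√59)*(-2 - 47) = (I*√59)*(-49) = -49*I*√59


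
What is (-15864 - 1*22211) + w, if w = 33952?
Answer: -4123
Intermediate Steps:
(-15864 - 1*22211) + w = (-15864 - 1*22211) + 33952 = (-15864 - 22211) + 33952 = -38075 + 33952 = -4123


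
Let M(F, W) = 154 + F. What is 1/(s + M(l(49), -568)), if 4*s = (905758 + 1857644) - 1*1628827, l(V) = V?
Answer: 4/1135387 ≈ 3.5230e-6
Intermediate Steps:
s = 1134575/4 (s = ((905758 + 1857644) - 1*1628827)/4 = (2763402 - 1628827)/4 = (¼)*1134575 = 1134575/4 ≈ 2.8364e+5)
1/(s + M(l(49), -568)) = 1/(1134575/4 + (154 + 49)) = 1/(1134575/4 + 203) = 1/(1135387/4) = 4/1135387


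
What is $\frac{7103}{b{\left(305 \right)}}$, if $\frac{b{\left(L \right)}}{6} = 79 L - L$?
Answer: $\frac{7103}{142740} \approx 0.049762$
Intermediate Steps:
$b{\left(L \right)} = 468 L$ ($b{\left(L \right)} = 6 \left(79 L - L\right) = 6 \cdot 78 L = 468 L$)
$\frac{7103}{b{\left(305 \right)}} = \frac{7103}{468 \cdot 305} = \frac{7103}{142740}$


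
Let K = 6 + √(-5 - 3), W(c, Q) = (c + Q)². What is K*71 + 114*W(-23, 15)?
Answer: 7722 + 142*I*√2 ≈ 7722.0 + 200.82*I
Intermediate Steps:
W(c, Q) = (Q + c)²
K = 6 + 2*I*√2 (K = 6 + √(-8) = 6 + 2*I*√2 ≈ 6.0 + 2.8284*I)
K*71 + 114*W(-23, 15) = (6 + 2*I*√2)*71 + 114*(15 - 23)² = (426 + 142*I*√2) + 114*(-8)² = (426 + 142*I*√2) + 114*64 = (426 + 142*I*√2) + 7296 = 7722 + 142*I*√2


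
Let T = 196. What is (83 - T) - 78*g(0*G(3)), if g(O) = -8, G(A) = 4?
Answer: 511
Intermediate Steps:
(83 - T) - 78*g(0*G(3)) = (83 - 1*196) - 78*(-8) = (83 - 196) + 624 = -113 + 624 = 511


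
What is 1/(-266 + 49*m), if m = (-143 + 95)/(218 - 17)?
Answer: -67/18606 ≈ -0.0036010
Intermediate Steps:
m = -16/67 (m = -48/201 = -48*1/201 = -16/67 ≈ -0.23881)
1/(-266 + 49*m) = 1/(-266 + 49*(-16/67)) = 1/(-266 - 784/67) = 1/(-18606/67) = -67/18606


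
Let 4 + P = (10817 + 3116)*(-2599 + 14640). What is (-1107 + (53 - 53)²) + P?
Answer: 167766142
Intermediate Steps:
P = 167767249 (P = -4 + (10817 + 3116)*(-2599 + 14640) = -4 + 13933*12041 = -4 + 167767253 = 167767249)
(-1107 + (53 - 53)²) + P = (-1107 + (53 - 53)²) + 167767249 = (-1107 + 0²) + 167767249 = (-1107 + 0) + 167767249 = -1107 + 167767249 = 167766142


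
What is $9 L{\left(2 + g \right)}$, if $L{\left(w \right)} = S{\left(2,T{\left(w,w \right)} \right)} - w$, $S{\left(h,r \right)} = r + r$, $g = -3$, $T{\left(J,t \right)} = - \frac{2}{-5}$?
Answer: $\frac{81}{5} \approx 16.2$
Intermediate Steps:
$T{\left(J,t \right)} = \frac{2}{5}$ ($T{\left(J,t \right)} = \left(-2\right) \left(- \frac{1}{5}\right) = \frac{2}{5}$)
$S{\left(h,r \right)} = 2 r$
$L{\left(w \right)} = \frac{4}{5} - w$ ($L{\left(w \right)} = 2 \cdot \frac{2}{5} - w = \frac{4}{5} - w$)
$9 L{\left(2 + g \right)} = 9 \left(\frac{4}{5} - \left(2 - 3\right)\right) = 9 \left(\frac{4}{5} - -1\right) = 9 \left(\frac{4}{5} + 1\right) = 9 \cdot \frac{9}{5} = \frac{81}{5}$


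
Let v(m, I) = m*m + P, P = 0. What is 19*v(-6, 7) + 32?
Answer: 716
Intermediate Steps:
v(m, I) = m**2 (v(m, I) = m*m + 0 = m**2 + 0 = m**2)
19*v(-6, 7) + 32 = 19*(-6)**2 + 32 = 19*36 + 32 = 684 + 32 = 716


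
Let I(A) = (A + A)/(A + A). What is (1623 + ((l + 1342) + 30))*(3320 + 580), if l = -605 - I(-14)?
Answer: 9317100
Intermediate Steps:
I(A) = 1 (I(A) = (2*A)/((2*A)) = (2*A)*(1/(2*A)) = 1)
l = -606 (l = -605 - 1*1 = -605 - 1 = -606)
(1623 + ((l + 1342) + 30))*(3320 + 580) = (1623 + ((-606 + 1342) + 30))*(3320 + 580) = (1623 + (736 + 30))*3900 = (1623 + 766)*3900 = 2389*3900 = 9317100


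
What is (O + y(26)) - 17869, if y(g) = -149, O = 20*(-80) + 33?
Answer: -19585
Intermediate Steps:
O = -1567 (O = -1600 + 33 = -1567)
(O + y(26)) - 17869 = (-1567 - 149) - 17869 = -1716 - 17869 = -19585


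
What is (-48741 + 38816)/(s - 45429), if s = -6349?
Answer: 9925/51778 ≈ 0.19168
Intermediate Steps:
(-48741 + 38816)/(s - 45429) = (-48741 + 38816)/(-6349 - 45429) = -9925/(-51778) = -9925*(-1/51778) = 9925/51778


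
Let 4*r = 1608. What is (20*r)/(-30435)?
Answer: -536/2029 ≈ -0.26417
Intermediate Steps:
r = 402 (r = (¼)*1608 = 402)
(20*r)/(-30435) = (20*402)/(-30435) = 8040*(-1/30435) = -536/2029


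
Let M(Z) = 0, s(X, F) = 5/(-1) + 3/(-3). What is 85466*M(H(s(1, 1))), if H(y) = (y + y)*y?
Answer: 0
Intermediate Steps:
s(X, F) = -6 (s(X, F) = 5*(-1) + 3*(-⅓) = -5 - 1 = -6)
H(y) = 2*y² (H(y) = (2*y)*y = 2*y²)
85466*M(H(s(1, 1))) = 85466*0 = 0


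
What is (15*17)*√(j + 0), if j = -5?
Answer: 255*I*√5 ≈ 570.2*I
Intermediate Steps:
(15*17)*√(j + 0) = (15*17)*√(-5 + 0) = 255*√(-5) = 255*(I*√5) = 255*I*√5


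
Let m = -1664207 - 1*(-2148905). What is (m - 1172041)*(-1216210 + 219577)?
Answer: 685028716119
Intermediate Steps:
m = 484698 (m = -1664207 + 2148905 = 484698)
(m - 1172041)*(-1216210 + 219577) = (484698 - 1172041)*(-1216210 + 219577) = -687343*(-996633) = 685028716119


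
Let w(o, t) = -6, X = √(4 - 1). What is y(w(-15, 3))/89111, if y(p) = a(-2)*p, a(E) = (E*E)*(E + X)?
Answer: 48/89111 - 24*√3/89111 ≈ 7.2166e-5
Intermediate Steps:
X = √3 ≈ 1.7320
a(E) = E²*(E + √3) (a(E) = (E*E)*(E + √3) = E²*(E + √3))
y(p) = p*(-8 + 4*√3) (y(p) = ((-2)²*(-2 + √3))*p = (4*(-2 + √3))*p = (-8 + 4*√3)*p = p*(-8 + 4*√3))
y(w(-15, 3))/89111 = (4*(-6)*(-2 + √3))/89111 = (48 - 24*√3)*(1/89111) = 48/89111 - 24*√3/89111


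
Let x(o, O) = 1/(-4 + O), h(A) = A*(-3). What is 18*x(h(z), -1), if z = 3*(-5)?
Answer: -18/5 ≈ -3.6000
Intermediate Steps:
z = -15
h(A) = -3*A
18*x(h(z), -1) = 18/(-4 - 1) = 18/(-5) = 18*(-1/5) = -18/5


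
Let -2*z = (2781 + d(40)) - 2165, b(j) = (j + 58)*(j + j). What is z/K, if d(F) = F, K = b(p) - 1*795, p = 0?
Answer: 328/795 ≈ 0.41258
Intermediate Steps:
b(j) = 2*j*(58 + j) (b(j) = (58 + j)*(2*j) = 2*j*(58 + j))
K = -795 (K = 2*0*(58 + 0) - 1*795 = 2*0*58 - 795 = 0 - 795 = -795)
z = -328 (z = -((2781 + 40) - 2165)/2 = -(2821 - 2165)/2 = -½*656 = -328)
z/K = -328/(-795) = -328*(-1/795) = 328/795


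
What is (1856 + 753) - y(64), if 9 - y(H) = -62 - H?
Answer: 2474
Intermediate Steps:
y(H) = 71 + H (y(H) = 9 - (-62 - H) = 9 + (62 + H) = 71 + H)
(1856 + 753) - y(64) = (1856 + 753) - (71 + 64) = 2609 - 1*135 = 2609 - 135 = 2474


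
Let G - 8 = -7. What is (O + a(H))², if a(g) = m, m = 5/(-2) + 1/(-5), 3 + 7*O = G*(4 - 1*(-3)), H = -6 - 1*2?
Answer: 22201/4900 ≈ 4.5308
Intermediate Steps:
G = 1 (G = 8 - 7 = 1)
H = -8 (H = -6 - 2 = -8)
O = 4/7 (O = -3/7 + (1*(4 - 1*(-3)))/7 = -3/7 + (1*(4 + 3))/7 = -3/7 + (1*7)/7 = -3/7 + (⅐)*7 = -3/7 + 1 = 4/7 ≈ 0.57143)
m = -27/10 (m = 5*(-½) + 1*(-⅕) = -5/2 - ⅕ = -27/10 ≈ -2.7000)
a(g) = -27/10
(O + a(H))² = (4/7 - 27/10)² = (-149/70)² = 22201/4900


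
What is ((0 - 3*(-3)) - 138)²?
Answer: 16641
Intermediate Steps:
((0 - 3*(-3)) - 138)² = ((0 + 9) - 138)² = (9 - 138)² = (-129)² = 16641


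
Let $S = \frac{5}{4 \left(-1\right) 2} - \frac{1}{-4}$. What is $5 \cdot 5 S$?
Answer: $- \frac{75}{8} \approx -9.375$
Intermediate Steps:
$S = - \frac{3}{8}$ ($S = \frac{5}{\left(-4\right) 2} - - \frac{1}{4} = \frac{5}{-8} + \frac{1}{4} = 5 \left(- \frac{1}{8}\right) + \frac{1}{4} = - \frac{5}{8} + \frac{1}{4} = - \frac{3}{8} \approx -0.375$)
$5 \cdot 5 S = 5 \cdot 5 \left(- \frac{3}{8}\right) = 25 \left(- \frac{3}{8}\right) = - \frac{75}{8}$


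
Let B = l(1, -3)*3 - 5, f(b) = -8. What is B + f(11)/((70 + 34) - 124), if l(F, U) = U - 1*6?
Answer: -158/5 ≈ -31.600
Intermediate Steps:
l(F, U) = -6 + U (l(F, U) = U - 6 = -6 + U)
B = -32 (B = (-6 - 3)*3 - 5 = -9*3 - 5 = -27 - 5 = -32)
B + f(11)/((70 + 34) - 124) = -32 - 8/((70 + 34) - 124) = -32 - 8/(104 - 124) = -32 - 8/(-20) = -32 - 8*(-1/20) = -32 + ⅖ = -158/5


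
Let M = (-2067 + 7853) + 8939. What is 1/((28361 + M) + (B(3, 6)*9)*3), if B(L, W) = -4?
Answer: 1/42978 ≈ 2.3268e-5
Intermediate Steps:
M = 14725 (M = 5786 + 8939 = 14725)
1/((28361 + M) + (B(3, 6)*9)*3) = 1/((28361 + 14725) - 4*9*3) = 1/(43086 - 36*3) = 1/(43086 - 108) = 1/42978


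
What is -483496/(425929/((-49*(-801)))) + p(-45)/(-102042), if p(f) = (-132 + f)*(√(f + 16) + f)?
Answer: -30736941821931/689883286 + 59*I*√29/34014 ≈ -44554.0 + 0.009341*I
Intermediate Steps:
p(f) = (-132 + f)*(f + √(16 + f)) (p(f) = (-132 + f)*(√(16 + f) + f) = (-132 + f)*(f + √(16 + f)))
-483496/(425929/((-49*(-801)))) + p(-45)/(-102042) = -483496/(425929/((-49*(-801)))) + ((-45)² - 132*(-45) - 132*√(16 - 45) - 45*√(16 - 45))/(-102042) = -483496/(425929/39249) + (2025 + 5940 - 132*I*√29 - 45*I*√29)*(-1/102042) = -483496/(425929*(1/39249)) + (2025 + 5940 - 132*I*√29 - 45*I*√29)*(-1/102042) = -483496/60847/5607 + (2025 + 5940 - 132*I*√29 - 45*I*√29)*(-1/102042) = -483496*5607/60847 + (7965 - 177*I*√29)*(-1/102042) = -2710962072/60847 + (-885/11338 + 59*I*√29/34014) = -30736941821931/689883286 + 59*I*√29/34014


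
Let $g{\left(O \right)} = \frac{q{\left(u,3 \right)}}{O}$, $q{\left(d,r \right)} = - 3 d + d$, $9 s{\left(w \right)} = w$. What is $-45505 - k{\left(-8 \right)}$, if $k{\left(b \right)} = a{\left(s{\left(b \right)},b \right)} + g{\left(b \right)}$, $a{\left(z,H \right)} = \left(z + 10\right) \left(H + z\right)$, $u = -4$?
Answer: $- \frac{3679264}{81} \approx -45423.0$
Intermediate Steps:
$s{\left(w \right)} = \frac{w}{9}$
$q{\left(d,r \right)} = - 2 d$
$a{\left(z,H \right)} = \left(10 + z\right) \left(H + z\right)$
$g{\left(O \right)} = \frac{8}{O}$ ($g{\left(O \right)} = \frac{\left(-2\right) \left(-4\right)}{O} = \frac{8}{O}$)
$k{\left(b \right)} = \frac{8}{b} + \frac{10 b^{2}}{81} + \frac{100 b}{9}$ ($k{\left(b \right)} = \left(\left(\frac{b}{9}\right)^{2} + 10 b + 10 \frac{b}{9} + b \frac{b}{9}\right) + \frac{8}{b} = \left(\frac{b^{2}}{81} + 10 b + \frac{10 b}{9} + \frac{b^{2}}{9}\right) + \frac{8}{b} = \left(\frac{10 b^{2}}{81} + \frac{100 b}{9}\right) + \frac{8}{b} = \frac{8}{b} + \frac{10 b^{2}}{81} + \frac{100 b}{9}$)
$-45505 - k{\left(-8 \right)} = -45505 - \frac{2 \left(324 + 5 \left(-8\right)^{2} \left(90 - 8\right)\right)}{81 \left(-8\right)} = -45505 - \frac{2}{81} \left(- \frac{1}{8}\right) \left(324 + 5 \cdot 64 \cdot 82\right) = -45505 - \frac{2}{81} \left(- \frac{1}{8}\right) \left(324 + 26240\right) = -45505 - \frac{2}{81} \left(- \frac{1}{8}\right) 26564 = -45505 - - \frac{6641}{81} = -45505 + \frac{6641}{81} = - \frac{3679264}{81}$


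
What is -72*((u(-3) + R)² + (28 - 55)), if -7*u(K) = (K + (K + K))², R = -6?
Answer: -994032/49 ≈ -20286.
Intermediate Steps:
u(K) = -9*K²/7 (u(K) = -(K + (K + K))²/7 = -(K + 2*K)²/7 = -9*K²/7)
-72*((u(-3) + R)² + (28 - 55)) = -72*((-9/7*(-3)² - 6)² + (28 - 55)) = -72*((-9/7*9 - 6)² - 27) = -72*((-81/7 - 6)² - 27) = -72*((-123/7)² - 27) = -72*(15129/49 - 27) = -72*13806/49 = -994032/49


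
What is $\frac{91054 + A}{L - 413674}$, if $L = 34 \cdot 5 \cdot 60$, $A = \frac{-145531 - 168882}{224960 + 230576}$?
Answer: $- \frac{41478060531}{183796932064} \approx -0.22567$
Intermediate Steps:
$A = - \frac{314413}{455536} \approx -0.6902$
$L = 10200$ ($L = 170 \cdot 60 = 10200$)
$\frac{91054 + A}{L - 413674} = \frac{91054 - \frac{314413}{455536}}{10200 - 413674} = \frac{41478060531}{455536 \left(-403474\right)} = \frac{41478060531}{455536} \left(- \frac{1}{403474}\right) = - \frac{41478060531}{183796932064}$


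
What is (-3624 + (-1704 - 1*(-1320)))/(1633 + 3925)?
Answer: -2004/2779 ≈ -0.72112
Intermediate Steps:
(-3624 + (-1704 - 1*(-1320)))/(1633 + 3925) = (-3624 + (-1704 + 1320))/5558 = (-3624 - 384)*(1/5558) = -4008*1/5558 = -2004/2779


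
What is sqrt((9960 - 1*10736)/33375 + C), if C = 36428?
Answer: 2*sqrt(405767817885)/6675 ≈ 190.86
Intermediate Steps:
sqrt((9960 - 1*10736)/33375 + C) = sqrt((9960 - 1*10736)/33375 + 36428) = sqrt((9960 - 10736)*(1/33375) + 36428) = sqrt(-776*1/33375 + 36428) = sqrt(-776/33375 + 36428) = sqrt(1215783724/33375) = 2*sqrt(405767817885)/6675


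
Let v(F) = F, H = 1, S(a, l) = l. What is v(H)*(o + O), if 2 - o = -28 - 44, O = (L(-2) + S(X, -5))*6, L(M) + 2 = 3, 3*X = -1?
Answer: 50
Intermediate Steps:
X = -1/3 (X = (1/3)*(-1) = -1/3 ≈ -0.33333)
L(M) = 1 (L(M) = -2 + 3 = 1)
O = -24 (O = (1 - 5)*6 = -4*6 = -24)
o = 74 (o = 2 - (-28 - 44) = 2 - 1*(-72) = 2 + 72 = 74)
v(H)*(o + O) = 1*(74 - 24) = 1*50 = 50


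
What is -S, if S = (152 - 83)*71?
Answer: -4899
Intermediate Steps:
S = 4899 (S = 69*71 = 4899)
-S = -1*4899 = -4899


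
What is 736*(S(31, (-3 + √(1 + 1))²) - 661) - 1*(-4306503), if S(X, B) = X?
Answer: 3842823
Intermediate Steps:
736*(S(31, (-3 + √(1 + 1))²) - 661) - 1*(-4306503) = 736*(31 - 661) - 1*(-4306503) = 736*(-630) + 4306503 = -463680 + 4306503 = 3842823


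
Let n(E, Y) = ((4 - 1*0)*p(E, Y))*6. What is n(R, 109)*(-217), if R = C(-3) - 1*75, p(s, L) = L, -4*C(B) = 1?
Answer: -567672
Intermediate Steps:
C(B) = -¼ (C(B) = -¼*1 = -¼)
R = -301/4 (R = -¼ - 1*75 = -¼ - 75 = -301/4 ≈ -75.250)
n(E, Y) = 24*Y (n(E, Y) = ((4 - 1*0)*Y)*6 = ((4 + 0)*Y)*6 = (4*Y)*6 = 24*Y)
n(R, 109)*(-217) = (24*109)*(-217) = 2616*(-217) = -567672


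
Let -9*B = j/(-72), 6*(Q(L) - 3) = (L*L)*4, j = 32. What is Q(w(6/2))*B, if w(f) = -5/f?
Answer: 524/2187 ≈ 0.23960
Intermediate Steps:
Q(L) = 3 + 2*L**2/3 (Q(L) = 3 + ((L*L)*4)/6 = 3 + (L**2*4)/6 = 3 + (4*L**2)/6 = 3 + 2*L**2/3)
B = 4/81 (B = -32/(9*(-72)) = -32*(-1)/(9*72) = -1/9*(-4/9) = 4/81 ≈ 0.049383)
Q(w(6/2))*B = (3 + 2*(-5/(6/2))**2/3)*(4/81) = (3 + 2*(-5/(6*(1/2)))**2/3)*(4/81) = (3 + 2*(-5/3)**2/3)*(4/81) = (3 + (2/3)*(25/9))*(4/81) = (3 + 50/27)*(4/81) = (131/27)*(4/81) = 524/2187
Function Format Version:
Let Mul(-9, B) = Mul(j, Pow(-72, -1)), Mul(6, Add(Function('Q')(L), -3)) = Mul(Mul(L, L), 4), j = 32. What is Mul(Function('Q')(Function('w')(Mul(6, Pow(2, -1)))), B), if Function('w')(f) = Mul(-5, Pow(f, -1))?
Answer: Rational(524, 2187) ≈ 0.23960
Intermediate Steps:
Function('Q')(L) = Add(3, Mul(Rational(2, 3), Pow(L, 2))) (Function('Q')(L) = Add(3, Mul(Rational(1, 6), Mul(Mul(L, L), 4))) = Add(3, Mul(Rational(1, 6), Mul(Pow(L, 2), 4))) = Add(3, Mul(Rational(1, 6), Mul(4, Pow(L, 2)))) = Add(3, Mul(Rational(2, 3), Pow(L, 2))))
B = Rational(4, 81) (B = Mul(Rational(-1, 9), Mul(32, Pow(-72, -1))) = Mul(Rational(-1, 9), Mul(32, Rational(-1, 72))) = Mul(Rational(-1, 9), Rational(-4, 9)) = Rational(4, 81) ≈ 0.049383)
Mul(Function('Q')(Function('w')(Mul(6, Pow(2, -1)))), B) = Mul(Add(3, Mul(Rational(2, 3), Pow(Mul(-5, Pow(Mul(6, Pow(2, -1)), -1)), 2))), Rational(4, 81)) = Mul(Add(3, Mul(Rational(2, 3), Pow(Mul(-5, Pow(Mul(6, Rational(1, 2)), -1)), 2))), Rational(4, 81)) = Mul(Add(3, Mul(Rational(2, 3), Pow(Mul(-5, Pow(3, -1)), 2))), Rational(4, 81)) = Mul(Add(3, Mul(Rational(2, 3), Pow(Mul(-5, Rational(1, 3)), 2))), Rational(4, 81)) = Mul(Add(3, Mul(Rational(2, 3), Pow(Rational(-5, 3), 2))), Rational(4, 81)) = Mul(Add(3, Mul(Rational(2, 3), Rational(25, 9))), Rational(4, 81)) = Mul(Add(3, Rational(50, 27)), Rational(4, 81)) = Mul(Rational(131, 27), Rational(4, 81)) = Rational(524, 2187)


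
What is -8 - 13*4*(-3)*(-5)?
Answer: -788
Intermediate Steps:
-8 - 13*4*(-3)*(-5) = -8 - (-156)*(-5) = -8 - 13*60 = -8 - 780 = -788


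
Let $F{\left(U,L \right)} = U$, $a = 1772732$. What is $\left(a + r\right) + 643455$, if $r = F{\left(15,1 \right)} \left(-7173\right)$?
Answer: $2308592$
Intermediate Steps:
$r = -107595$ ($r = 15 \left(-7173\right) = -107595$)
$\left(a + r\right) + 643455 = \left(1772732 - 107595\right) + 643455 = 1665137 + 643455 = 2308592$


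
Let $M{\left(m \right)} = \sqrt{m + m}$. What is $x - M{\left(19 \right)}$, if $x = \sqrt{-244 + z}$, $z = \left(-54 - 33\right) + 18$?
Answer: $- \sqrt{38} + i \sqrt{313} \approx -6.1644 + 17.692 i$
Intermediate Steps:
$M{\left(m \right)} = \sqrt{2} \sqrt{m}$ ($M{\left(m \right)} = \sqrt{2 m} = \sqrt{2} \sqrt{m}$)
$z = -69$ ($z = -87 + 18 = -69$)
$x = i \sqrt{313}$ ($x = \sqrt{-244 - 69} = \sqrt{-313} = i \sqrt{313} \approx 17.692 i$)
$x - M{\left(19 \right)} = i \sqrt{313} - \sqrt{2} \sqrt{19} = i \sqrt{313} - \sqrt{38} = - \sqrt{38} + i \sqrt{313}$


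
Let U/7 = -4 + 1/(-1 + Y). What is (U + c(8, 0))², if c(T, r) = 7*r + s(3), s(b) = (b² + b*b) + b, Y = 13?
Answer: 5929/144 ≈ 41.174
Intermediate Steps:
s(b) = b + 2*b² (s(b) = (b² + b²) + b = 2*b² + b = b + 2*b²)
U = -329/12 (U = 7*(-4 + 1/(-1 + 13)) = 7*(-4 + 1/12) = 7*(-47/12) = -329/12 ≈ -27.417)
c(T, r) = 21 + 7*r (c(T, r) = 7*r + 3*(1 + 2*3) = 7*r + 3*(1 + 6) = 7*r + 3*7 = 7*r + 21 = 21 + 7*r)
(U + c(8, 0))² = (-329/12 + (21 + 7*0))² = (-329/12 + (21 + 0))² = (-329/12 + 21)² = (-77/12)² = 5929/144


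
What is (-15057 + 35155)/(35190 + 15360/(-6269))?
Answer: 62997181/110295375 ≈ 0.57117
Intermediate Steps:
(-15057 + 35155)/(35190 + 15360/(-6269)) = 20098/(35190 + 15360*(-1/6269)) = 20098/(35190 - 15360/6269) = 20098/(220590750/6269) = 20098*(6269/220590750) = 62997181/110295375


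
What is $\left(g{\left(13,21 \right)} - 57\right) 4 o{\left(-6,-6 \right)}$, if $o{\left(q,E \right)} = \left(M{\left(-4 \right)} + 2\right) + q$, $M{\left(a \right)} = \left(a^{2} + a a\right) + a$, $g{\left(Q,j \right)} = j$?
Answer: $-3456$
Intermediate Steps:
$M{\left(a \right)} = a + 2 a^{2}$ ($M{\left(a \right)} = \left(a^{2} + a^{2}\right) + a = 2 a^{2} + a = a + 2 a^{2}$)
$o{\left(q,E \right)} = 30 + q$ ($o{\left(q,E \right)} = \left(- 4 \left(1 + 2 \left(-4\right)\right) + 2\right) + q = \left(- 4 \left(1 - 8\right) + 2\right) + q = \left(\left(-4\right) \left(-7\right) + 2\right) + q = \left(28 + 2\right) + q = 30 + q$)
$\left(g{\left(13,21 \right)} - 57\right) 4 o{\left(-6,-6 \right)} = \left(21 - 57\right) 4 \left(30 - 6\right) = - 36 \cdot 4 \cdot 24 = \left(-36\right) 96 = -3456$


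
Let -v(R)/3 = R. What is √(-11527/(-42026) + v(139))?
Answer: I*√736014576190/42026 ≈ 20.414*I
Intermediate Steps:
v(R) = -3*R
√(-11527/(-42026) + v(139)) = √(-11527/(-42026) - 3*139) = √(-11527*(-1/42026) - 417) = √(11527/42026 - 417) = √(-17513315/42026) = I*√736014576190/42026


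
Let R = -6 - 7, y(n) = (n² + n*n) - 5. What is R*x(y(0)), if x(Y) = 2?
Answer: -26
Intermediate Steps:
y(n) = -5 + 2*n² (y(n) = (n² + n²) - 5 = 2*n² - 5 = -5 + 2*n²)
R = -13
R*x(y(0)) = -13*2 = -26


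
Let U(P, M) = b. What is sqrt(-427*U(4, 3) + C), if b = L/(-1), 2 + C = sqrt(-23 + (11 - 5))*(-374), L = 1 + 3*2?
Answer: sqrt(2987 - 374*I*sqrt(17)) ≈ 56.341 - 13.685*I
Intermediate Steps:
L = 7 (L = 1 + 6 = 7)
C = -2 - 374*I*sqrt(17) (C = -2 + sqrt(-23 + (11 - 5))*(-374) = -2 + sqrt(-23 + 6)*(-374) = -2 + sqrt(-17)*(-374) = -2 + (I*sqrt(17))*(-374) = -2 - 374*I*sqrt(17) ≈ -2.0 - 1542.0*I)
b = -7 (b = 7/(-1) = 7*(-1) = -7)
U(P, M) = -7
sqrt(-427*U(4, 3) + C) = sqrt(-427*(-7) + (-2 - 374*I*sqrt(17))) = sqrt(2989 + (-2 - 374*I*sqrt(17))) = sqrt(2987 - 374*I*sqrt(17))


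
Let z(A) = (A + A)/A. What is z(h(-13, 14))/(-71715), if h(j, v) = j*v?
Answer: -2/71715 ≈ -2.7888e-5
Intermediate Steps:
z(A) = 2 (z(A) = (2*A)/A = 2)
z(h(-13, 14))/(-71715) = 2/(-71715) = 2*(-1/71715) = -2/71715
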